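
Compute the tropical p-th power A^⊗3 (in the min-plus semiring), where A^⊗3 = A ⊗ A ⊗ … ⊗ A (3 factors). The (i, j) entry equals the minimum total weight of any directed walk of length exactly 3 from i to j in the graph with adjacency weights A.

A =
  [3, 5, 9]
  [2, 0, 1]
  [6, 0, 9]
A^⊗3 =
  [7, 5, 6]
  [2, 0, 1]
  [2, 0, 1]

Each entry (A^⊗3)_ij equals the minimum over all length-3 walks i = v_0 → v_1 → … → v_3 = j of Σ_t A[v_t][v_{t+1}]. For example, for (i, j) = (0, 2) we minimise over 9 possible intermediate vertex sequences; the minimum is 6, attained along the walk 0 → 1 → 1 → 2.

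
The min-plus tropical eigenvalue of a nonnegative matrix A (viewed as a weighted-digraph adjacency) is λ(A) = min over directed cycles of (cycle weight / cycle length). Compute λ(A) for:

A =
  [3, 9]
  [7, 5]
λ(A) = 3

Enumerate directed cycles and compute their means (weight / length). Sample:
  cycle 0 → 0: weight = 3, length = 1, mean = 3/1 ≈ 3.000
  cycle 1 → 1: weight = 5, length = 1, mean = 5/1 ≈ 5.000
  cycle 0 → 1 → 0: weight = 16, length = 2, mean = 16/2 ≈ 8.000
  cycle 1 → 0 → 1: weight = 16, length = 2, mean = 16/2 ≈ 8.000
Minimum mean = 3.000, attained e.g. along the cycle 0 → 0 with weight 3 and length 1. So λ(A) = 3/1 = 3.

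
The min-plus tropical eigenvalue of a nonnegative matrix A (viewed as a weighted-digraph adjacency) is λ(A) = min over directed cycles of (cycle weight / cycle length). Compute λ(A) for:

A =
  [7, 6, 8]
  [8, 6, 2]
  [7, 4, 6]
λ(A) = 3

Enumerate directed cycles and compute their means (weight / length). Sample:
  cycle 0 → 0: weight = 7, length = 1, mean = 7/1 ≈ 7.000
  cycle 1 → 1: weight = 6, length = 1, mean = 6/1 ≈ 6.000
  cycle 2 → 2: weight = 6, length = 1, mean = 6/1 ≈ 6.000
  cycle 0 → 1 → 0: weight = 14, length = 2, mean = 14/2 ≈ 7.000
  cycle 0 → 2 → 0: weight = 15, length = 2, mean = 15/2 ≈ 7.500
  cycle 1 → 0 → 1: weight = 14, length = 2, mean = 14/2 ≈ 7.000
Minimum mean = 3.000, attained e.g. along the cycle 1 → 2 → 1 with weight 6 and length 2. So λ(A) = 6/2 = 3.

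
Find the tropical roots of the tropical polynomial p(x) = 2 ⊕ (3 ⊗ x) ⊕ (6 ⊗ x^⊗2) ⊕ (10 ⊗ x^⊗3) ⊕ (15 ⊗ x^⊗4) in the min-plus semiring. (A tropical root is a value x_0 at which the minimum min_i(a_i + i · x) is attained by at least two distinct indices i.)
Roots: {-5, -4, -3, -1}

Each tropical root is a break point of the lower envelope of the lines y = a_i + i · x (there are 5 lines, with slopes 0, 1, ..., 4). Only the lines that attain the minimum somewhere contribute to roots; other lines are dominated. Here the surviving (envelope) indices are i = 4, i = 3, i = 2, i = 1, i = 0.
Intersections between consecutive envelope lines give the roots: for adjacent envelope indices i < j the intersection is x = (a_i − a_j) / (j − i). Reading off the sorted break points: {-5, -4, -3, -1}.
Verification: at each break x_0, at least two indices attain the minimum of min_i(a_i + i · x_0).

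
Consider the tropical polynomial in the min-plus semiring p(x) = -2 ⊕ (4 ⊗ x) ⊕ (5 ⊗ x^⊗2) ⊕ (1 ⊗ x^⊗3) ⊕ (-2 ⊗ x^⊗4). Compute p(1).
p(1) = -2

A tropical monomial a ⊗ x^⊗i evaluates to a + i · x. Evaluating each term at x = 1:
  Term 0 contributes -2 + 0 · 1 = -2
  Term 1 contributes 4 + 1 · 1 = 5
  Term 2 contributes 5 + 2 · 1 = 7
  Term 3 contributes 1 + 3 · 1 = 4
  Term 4 contributes -2 + 4 · 1 = 2
p(1) = ⊕ of these = min[-2, 5, 7, 4, 2] = -2.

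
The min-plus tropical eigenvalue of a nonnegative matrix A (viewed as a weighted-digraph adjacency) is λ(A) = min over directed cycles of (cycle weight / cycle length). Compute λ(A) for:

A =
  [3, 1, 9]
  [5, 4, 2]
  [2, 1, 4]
λ(A) = 3/2

Enumerate directed cycles and compute their means (weight / length). Sample:
  cycle 0 → 0: weight = 3, length = 1, mean = 3/1 ≈ 3.000
  cycle 1 → 1: weight = 4, length = 1, mean = 4/1 ≈ 4.000
  cycle 2 → 2: weight = 4, length = 1, mean = 4/1 ≈ 4.000
  cycle 0 → 1 → 0: weight = 6, length = 2, mean = 6/2 ≈ 3.000
  cycle 0 → 2 → 0: weight = 11, length = 2, mean = 11/2 ≈ 5.500
  cycle 1 → 0 → 1: weight = 6, length = 2, mean = 6/2 ≈ 3.000
Minimum mean = 1.500, attained e.g. along the cycle 1 → 2 → 1 with weight 3 and length 2. So λ(A) = 3/2 = 3/2.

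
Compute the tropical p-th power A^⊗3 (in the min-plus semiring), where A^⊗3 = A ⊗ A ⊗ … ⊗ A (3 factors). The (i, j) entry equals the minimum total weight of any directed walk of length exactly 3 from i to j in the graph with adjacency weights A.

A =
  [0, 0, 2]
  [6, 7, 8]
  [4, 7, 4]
A^⊗3 =
  [0, 0, 2]
  [6, 6, 8]
  [4, 4, 6]

Each entry (A^⊗3)_ij equals the minimum over all length-3 walks i = v_0 → v_1 → … → v_3 = j of Σ_t A[v_t][v_{t+1}]. For example, for (i, j) = (0, 2) we minimise over 9 possible intermediate vertex sequences; the minimum is 2, attained along the walk 0 → 0 → 0 → 2.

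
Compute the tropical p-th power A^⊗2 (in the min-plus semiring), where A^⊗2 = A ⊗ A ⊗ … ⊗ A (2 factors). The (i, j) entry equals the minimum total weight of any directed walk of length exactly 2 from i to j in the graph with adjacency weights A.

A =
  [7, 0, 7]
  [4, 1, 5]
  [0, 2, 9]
A^⊗2 =
  [4, 1, 5]
  [5, 2, 6]
  [6, 0, 7]

Each entry (A^⊗2)_ij equals the minimum over all length-2 walks i = v_0 → v_1 → … → v_2 = j of Σ_t A[v_t][v_{t+1}]. For example, for (i, j) = (0, 2) we minimise over 3 possible intermediate vertex sequences; the minimum is 5, attained along the walk 0 → 1 → 2.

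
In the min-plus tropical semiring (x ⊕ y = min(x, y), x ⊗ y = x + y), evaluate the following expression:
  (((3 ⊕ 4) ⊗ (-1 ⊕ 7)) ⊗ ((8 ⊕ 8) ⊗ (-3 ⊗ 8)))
(((3 ⊕ 4) ⊗ (-1 ⊕ 7)) ⊗ ((8 ⊕ 8) ⊗ (-3 ⊗ 8))) = 15

Expand innermost to outermost. Recall ⊕ takes the minimum of its arguments and ⊗ takes their sum. Working out the expression (((3 ⊕ 4) ⊗ (-1 ⊕ 7)) ⊗ ((8 ⊕ 8) ⊗ (-3 ⊗ 8))) gives 15.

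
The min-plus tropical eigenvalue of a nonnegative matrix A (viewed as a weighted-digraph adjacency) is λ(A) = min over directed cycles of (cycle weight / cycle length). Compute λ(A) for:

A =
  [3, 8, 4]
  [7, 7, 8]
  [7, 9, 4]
λ(A) = 3

Enumerate directed cycles and compute their means (weight / length). Sample:
  cycle 0 → 0: weight = 3, length = 1, mean = 3/1 ≈ 3.000
  cycle 1 → 1: weight = 7, length = 1, mean = 7/1 ≈ 7.000
  cycle 2 → 2: weight = 4, length = 1, mean = 4/1 ≈ 4.000
  cycle 0 → 1 → 0: weight = 15, length = 2, mean = 15/2 ≈ 7.500
  cycle 0 → 2 → 0: weight = 11, length = 2, mean = 11/2 ≈ 5.500
  cycle 1 → 0 → 1: weight = 15, length = 2, mean = 15/2 ≈ 7.500
Minimum mean = 3.000, attained e.g. along the cycle 0 → 0 with weight 3 and length 1. So λ(A) = 3/1 = 3.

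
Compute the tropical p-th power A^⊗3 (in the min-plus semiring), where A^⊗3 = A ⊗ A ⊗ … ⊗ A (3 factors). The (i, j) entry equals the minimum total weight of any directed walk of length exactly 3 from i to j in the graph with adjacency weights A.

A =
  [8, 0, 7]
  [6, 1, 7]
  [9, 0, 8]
A^⊗3 =
  [7, 2, 8]
  [8, 3, 9]
  [7, 2, 8]

Each entry (A^⊗3)_ij equals the minimum over all length-3 walks i = v_0 → v_1 → … → v_3 = j of Σ_t A[v_t][v_{t+1}]. For example, for (i, j) = (0, 2) we minimise over 9 possible intermediate vertex sequences; the minimum is 8, attained along the walk 0 → 1 → 1 → 2.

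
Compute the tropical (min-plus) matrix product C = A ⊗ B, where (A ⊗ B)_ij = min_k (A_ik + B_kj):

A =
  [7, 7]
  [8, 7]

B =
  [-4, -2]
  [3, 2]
A ⊗ B =
  [3, 5]
  [4, 6]

Apply the min-plus product entry-by-entry:
  C[0][0] = min over k of (A[0][0] + B[0][0] = 7 + -4 = 3, A[0][1] + B[1][0] = 7 + 3 = 10) = 3 (attained at k = 0)
  C[0][1] = min over k of (A[0][0] + B[0][1] = 7 + -2 = 5, A[0][1] + B[1][1] = 7 + 2 = 9) = 5 (attained at k = 0)
  C[1][0] = min over k of (A[1][0] + B[0][0] = 8 + -4 = 4, A[1][1] + B[1][0] = 7 + 3 = 10) = 4 (attained at k = 0)
  C[1][1] = min over k of (A[1][0] + B[0][1] = 8 + -2 = 6, A[1][1] + B[1][1] = 7 + 2 = 9) = 6 (attained at k = 0)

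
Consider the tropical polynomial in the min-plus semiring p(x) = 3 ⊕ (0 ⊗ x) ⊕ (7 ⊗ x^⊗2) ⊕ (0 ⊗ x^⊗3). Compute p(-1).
p(-1) = -3

A tropical monomial a ⊗ x^⊗i evaluates to a + i · x. Evaluating each term at x = -1:
  Term 0 contributes 3 + 0 · -1 = 3
  Term 1 contributes 0 + 1 · -1 = -1
  Term 2 contributes 7 + 2 · -1 = 5
  Term 3 contributes 0 + 3 · -1 = -3
p(-1) = ⊕ of these = min[3, -1, 5, -3] = -3.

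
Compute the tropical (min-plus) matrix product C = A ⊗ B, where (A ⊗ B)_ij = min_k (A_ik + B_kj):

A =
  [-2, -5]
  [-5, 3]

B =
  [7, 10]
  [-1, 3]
A ⊗ B =
  [-6, -2]
  [2, 5]

Apply the min-plus product entry-by-entry:
  C[0][0] = min over k of (A[0][0] + B[0][0] = -2 + 7 = 5, A[0][1] + B[1][0] = -5 + -1 = -6) = -6 (attained at k = 1)
  C[0][1] = min over k of (A[0][0] + B[0][1] = -2 + 10 = 8, A[0][1] + B[1][1] = -5 + 3 = -2) = -2 (attained at k = 1)
  C[1][0] = min over k of (A[1][0] + B[0][0] = -5 + 7 = 2, A[1][1] + B[1][0] = 3 + -1 = 2) = 2 (attained at k = 0)
  C[1][1] = min over k of (A[1][0] + B[0][1] = -5 + 10 = 5, A[1][1] + B[1][1] = 3 + 3 = 6) = 5 (attained at k = 0)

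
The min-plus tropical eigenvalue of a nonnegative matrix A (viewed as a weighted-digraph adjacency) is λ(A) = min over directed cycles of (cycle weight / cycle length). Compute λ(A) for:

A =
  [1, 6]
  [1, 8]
λ(A) = 1

Enumerate directed cycles and compute their means (weight / length). Sample:
  cycle 0 → 0: weight = 1, length = 1, mean = 1/1 ≈ 1.000
  cycle 1 → 1: weight = 8, length = 1, mean = 8/1 ≈ 8.000
  cycle 0 → 1 → 0: weight = 7, length = 2, mean = 7/2 ≈ 3.500
  cycle 1 → 0 → 1: weight = 7, length = 2, mean = 7/2 ≈ 3.500
Minimum mean = 1.000, attained e.g. along the cycle 0 → 0 with weight 1 and length 1. So λ(A) = 1/1 = 1.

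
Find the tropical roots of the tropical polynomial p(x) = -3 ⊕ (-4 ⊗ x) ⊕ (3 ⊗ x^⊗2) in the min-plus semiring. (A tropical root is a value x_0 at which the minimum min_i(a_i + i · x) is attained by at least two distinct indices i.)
Roots: {-7, 1}

Each tropical root is a break point of the lower envelope of the lines y = a_i + i · x (there are 3 lines, with slopes 0, 1, ..., 2). Only the lines that attain the minimum somewhere contribute to roots; other lines are dominated. Here the surviving (envelope) indices are i = 2, i = 1, i = 0.
Intersections between consecutive envelope lines give the roots: for adjacent envelope indices i < j the intersection is x = (a_i − a_j) / (j − i). Reading off the sorted break points: {-7, 1}.
Verification: at each break x_0, at least two indices attain the minimum of min_i(a_i + i · x_0).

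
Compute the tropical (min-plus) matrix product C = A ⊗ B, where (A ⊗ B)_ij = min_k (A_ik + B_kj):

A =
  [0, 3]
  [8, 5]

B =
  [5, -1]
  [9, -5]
A ⊗ B =
  [5, -2]
  [13, 0]

Apply the min-plus product entry-by-entry:
  C[0][0] = min over k of (A[0][0] + B[0][0] = 0 + 5 = 5, A[0][1] + B[1][0] = 3 + 9 = 12) = 5 (attained at k = 0)
  C[0][1] = min over k of (A[0][0] + B[0][1] = 0 + -1 = -1, A[0][1] + B[1][1] = 3 + -5 = -2) = -2 (attained at k = 1)
  C[1][0] = min over k of (A[1][0] + B[0][0] = 8 + 5 = 13, A[1][1] + B[1][0] = 5 + 9 = 14) = 13 (attained at k = 0)
  C[1][1] = min over k of (A[1][0] + B[0][1] = 8 + -1 = 7, A[1][1] + B[1][1] = 5 + -5 = 0) = 0 (attained at k = 1)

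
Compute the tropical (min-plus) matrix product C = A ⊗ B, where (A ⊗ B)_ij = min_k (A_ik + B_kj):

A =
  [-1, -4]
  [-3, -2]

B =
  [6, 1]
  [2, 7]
A ⊗ B =
  [-2, 0]
  [0, -2]

Apply the min-plus product entry-by-entry:
  C[0][0] = min over k of (A[0][0] + B[0][0] = -1 + 6 = 5, A[0][1] + B[1][0] = -4 + 2 = -2) = -2 (attained at k = 1)
  C[0][1] = min over k of (A[0][0] + B[0][1] = -1 + 1 = 0, A[0][1] + B[1][1] = -4 + 7 = 3) = 0 (attained at k = 0)
  C[1][0] = min over k of (A[1][0] + B[0][0] = -3 + 6 = 3, A[1][1] + B[1][0] = -2 + 2 = 0) = 0 (attained at k = 1)
  C[1][1] = min over k of (A[1][0] + B[0][1] = -3 + 1 = -2, A[1][1] + B[1][1] = -2 + 7 = 5) = -2 (attained at k = 0)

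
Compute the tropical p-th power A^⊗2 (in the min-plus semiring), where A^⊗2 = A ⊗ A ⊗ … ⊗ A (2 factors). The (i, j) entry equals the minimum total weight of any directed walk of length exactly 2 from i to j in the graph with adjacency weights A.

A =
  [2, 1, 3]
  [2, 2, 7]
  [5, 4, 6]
A^⊗2 =
  [3, 3, 5]
  [4, 3, 5]
  [6, 6, 8]

Each entry (A^⊗2)_ij equals the minimum over all length-2 walks i = v_0 → v_1 → … → v_2 = j of Σ_t A[v_t][v_{t+1}]. For example, for (i, j) = (0, 2) we minimise over 3 possible intermediate vertex sequences; the minimum is 5, attained along the walk 0 → 0 → 2.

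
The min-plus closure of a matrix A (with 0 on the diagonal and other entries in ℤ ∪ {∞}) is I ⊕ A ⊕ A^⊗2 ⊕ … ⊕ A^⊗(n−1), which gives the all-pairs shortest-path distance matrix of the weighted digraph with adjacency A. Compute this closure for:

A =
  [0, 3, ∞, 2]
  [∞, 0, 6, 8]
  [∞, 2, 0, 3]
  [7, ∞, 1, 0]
Closure =
  [0, 3, 3, 2]
  [15, 0, 6, 8]
  [10, 2, 0, 3]
  [7, 3, 1, 0]

This is the Floyd-Warshall all-pairs shortest-path computation. For each intermediate vertex k = 0, 1, …, 3, update dist[i][j] ← min(dist[i][j], dist[i][k] + dist[k][j]). The final matrix gives, for each (i, j), the minimum total weight of any directed path from i to j (possibly empty when i = j).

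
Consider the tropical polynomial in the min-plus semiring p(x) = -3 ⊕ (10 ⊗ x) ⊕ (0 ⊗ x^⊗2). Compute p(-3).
p(-3) = -6

A tropical monomial a ⊗ x^⊗i evaluates to a + i · x. Evaluating each term at x = -3:
  Term 0 contributes -3 + 0 · -3 = -3
  Term 1 contributes 10 + 1 · -3 = 7
  Term 2 contributes 0 + 2 · -3 = -6
p(-3) = ⊕ of these = min[-3, 7, -6] = -6.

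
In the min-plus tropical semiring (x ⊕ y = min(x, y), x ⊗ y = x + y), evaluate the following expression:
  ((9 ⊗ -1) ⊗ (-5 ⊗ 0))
((9 ⊗ -1) ⊗ (-5 ⊗ 0)) = 3

Expand innermost to outermost. Recall ⊕ takes the minimum of its arguments and ⊗ takes their sum. Working out the expression ((9 ⊗ -1) ⊗ (-5 ⊗ 0)) gives 3.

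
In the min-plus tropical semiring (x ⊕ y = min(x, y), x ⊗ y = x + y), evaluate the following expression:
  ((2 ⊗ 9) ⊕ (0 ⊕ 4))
((2 ⊗ 9) ⊕ (0 ⊕ 4)) = 0

Expand innermost to outermost. Recall ⊕ takes the minimum of its arguments and ⊗ takes their sum. Working out the expression ((2 ⊗ 9) ⊕ (0 ⊕ 4)) gives 0.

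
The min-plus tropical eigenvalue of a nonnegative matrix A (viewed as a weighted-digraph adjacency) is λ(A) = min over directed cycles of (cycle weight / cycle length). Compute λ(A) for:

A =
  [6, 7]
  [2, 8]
λ(A) = 9/2

Enumerate directed cycles and compute their means (weight / length). Sample:
  cycle 0 → 0: weight = 6, length = 1, mean = 6/1 ≈ 6.000
  cycle 1 → 1: weight = 8, length = 1, mean = 8/1 ≈ 8.000
  cycle 0 → 1 → 0: weight = 9, length = 2, mean = 9/2 ≈ 4.500
  cycle 1 → 0 → 1: weight = 9, length = 2, mean = 9/2 ≈ 4.500
Minimum mean = 4.500, attained e.g. along the cycle 0 → 1 → 0 with weight 9 and length 2. So λ(A) = 9/2 = 9/2.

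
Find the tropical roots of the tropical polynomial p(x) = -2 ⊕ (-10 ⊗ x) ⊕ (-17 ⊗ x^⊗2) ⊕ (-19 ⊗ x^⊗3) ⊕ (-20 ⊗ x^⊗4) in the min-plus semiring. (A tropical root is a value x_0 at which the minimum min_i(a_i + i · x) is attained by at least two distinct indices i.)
Roots: {1, 2, 7, 8}

Each tropical root is a break point of the lower envelope of the lines y = a_i + i · x (there are 5 lines, with slopes 0, 1, ..., 4). Only the lines that attain the minimum somewhere contribute to roots; other lines are dominated. Here the surviving (envelope) indices are i = 4, i = 3, i = 2, i = 1, i = 0.
Intersections between consecutive envelope lines give the roots: for adjacent envelope indices i < j the intersection is x = (a_i − a_j) / (j − i). Reading off the sorted break points: {1, 2, 7, 8}.
Verification: at each break x_0, at least two indices attain the minimum of min_i(a_i + i · x_0).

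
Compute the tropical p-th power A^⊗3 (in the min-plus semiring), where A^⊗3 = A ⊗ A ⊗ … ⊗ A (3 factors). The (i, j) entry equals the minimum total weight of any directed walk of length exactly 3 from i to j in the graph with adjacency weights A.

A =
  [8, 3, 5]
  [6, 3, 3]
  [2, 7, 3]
A^⊗3 =
  [8, 9, 9]
  [8, 8, 9]
  [8, 8, 8]

Each entry (A^⊗3)_ij equals the minimum over all length-3 walks i = v_0 → v_1 → … → v_3 = j of Σ_t A[v_t][v_{t+1}]. For example, for (i, j) = (0, 2) we minimise over 9 possible intermediate vertex sequences; the minimum is 9, attained along the walk 0 → 1 → 1 → 2.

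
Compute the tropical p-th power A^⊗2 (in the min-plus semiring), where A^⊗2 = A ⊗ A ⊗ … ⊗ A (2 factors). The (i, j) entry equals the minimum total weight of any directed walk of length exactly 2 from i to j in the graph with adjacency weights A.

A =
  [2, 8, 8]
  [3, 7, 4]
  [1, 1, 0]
A^⊗2 =
  [4, 9, 8]
  [5, 5, 4]
  [1, 1, 0]

Each entry (A^⊗2)_ij equals the minimum over all length-2 walks i = v_0 → v_1 → … → v_2 = j of Σ_t A[v_t][v_{t+1}]. For example, for (i, j) = (0, 2) we minimise over 3 possible intermediate vertex sequences; the minimum is 8, attained along the walk 0 → 2 → 2.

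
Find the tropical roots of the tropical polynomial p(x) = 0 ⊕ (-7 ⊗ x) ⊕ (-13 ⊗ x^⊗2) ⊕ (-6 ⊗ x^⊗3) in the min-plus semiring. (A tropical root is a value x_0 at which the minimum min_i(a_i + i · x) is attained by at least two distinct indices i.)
Roots: {-7, 6, 7}

Each tropical root is a break point of the lower envelope of the lines y = a_i + i · x (there are 4 lines, with slopes 0, 1, ..., 3). Only the lines that attain the minimum somewhere contribute to roots; other lines are dominated. Here the surviving (envelope) indices are i = 3, i = 2, i = 1, i = 0.
Intersections between consecutive envelope lines give the roots: for adjacent envelope indices i < j the intersection is x = (a_i − a_j) / (j − i). Reading off the sorted break points: {-7, 6, 7}.
Verification: at each break x_0, at least two indices attain the minimum of min_i(a_i + i · x_0).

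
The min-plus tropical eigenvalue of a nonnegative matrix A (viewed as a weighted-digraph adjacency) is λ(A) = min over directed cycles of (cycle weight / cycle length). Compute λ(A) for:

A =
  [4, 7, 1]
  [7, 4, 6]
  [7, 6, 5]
λ(A) = 4

Enumerate directed cycles and compute their means (weight / length). Sample:
  cycle 0 → 0: weight = 4, length = 1, mean = 4/1 ≈ 4.000
  cycle 1 → 1: weight = 4, length = 1, mean = 4/1 ≈ 4.000
  cycle 2 → 2: weight = 5, length = 1, mean = 5/1 ≈ 5.000
  cycle 0 → 1 → 0: weight = 14, length = 2, mean = 14/2 ≈ 7.000
  cycle 0 → 2 → 0: weight = 8, length = 2, mean = 8/2 ≈ 4.000
  cycle 1 → 0 → 1: weight = 14, length = 2, mean = 14/2 ≈ 7.000
Minimum mean = 4.000, attained e.g. along the cycle 0 → 0 with weight 4 and length 1. So λ(A) = 4/1 = 4.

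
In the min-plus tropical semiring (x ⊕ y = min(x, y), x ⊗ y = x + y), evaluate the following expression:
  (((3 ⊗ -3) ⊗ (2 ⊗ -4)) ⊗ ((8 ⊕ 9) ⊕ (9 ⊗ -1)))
(((3 ⊗ -3) ⊗ (2 ⊗ -4)) ⊗ ((8 ⊕ 9) ⊕ (9 ⊗ -1))) = 6

Expand innermost to outermost. Recall ⊕ takes the minimum of its arguments and ⊗ takes their sum. Working out the expression (((3 ⊗ -3) ⊗ (2 ⊗ -4)) ⊗ ((8 ⊕ 9) ⊕ (9 ⊗ -1))) gives 6.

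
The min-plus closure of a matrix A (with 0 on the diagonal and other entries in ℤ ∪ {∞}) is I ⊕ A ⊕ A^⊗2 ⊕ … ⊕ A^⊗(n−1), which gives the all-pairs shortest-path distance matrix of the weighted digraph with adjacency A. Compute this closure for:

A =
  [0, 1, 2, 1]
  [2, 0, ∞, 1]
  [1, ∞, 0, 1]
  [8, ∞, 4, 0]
Closure =
  [0, 1, 2, 1]
  [2, 0, 4, 1]
  [1, 2, 0, 1]
  [5, 6, 4, 0]

This is the Floyd-Warshall all-pairs shortest-path computation. For each intermediate vertex k = 0, 1, …, 3, update dist[i][j] ← min(dist[i][j], dist[i][k] + dist[k][j]). The final matrix gives, for each (i, j), the minimum total weight of any directed path from i to j (possibly empty when i = j).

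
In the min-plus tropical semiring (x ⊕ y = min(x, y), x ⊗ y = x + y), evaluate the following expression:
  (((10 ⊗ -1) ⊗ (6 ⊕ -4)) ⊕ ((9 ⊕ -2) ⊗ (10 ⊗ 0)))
(((10 ⊗ -1) ⊗ (6 ⊕ -4)) ⊕ ((9 ⊕ -2) ⊗ (10 ⊗ 0))) = 5

Expand innermost to outermost. Recall ⊕ takes the minimum of its arguments and ⊗ takes their sum. Working out the expression (((10 ⊗ -1) ⊗ (6 ⊕ -4)) ⊕ ((9 ⊕ -2) ⊗ (10 ⊗ 0))) gives 5.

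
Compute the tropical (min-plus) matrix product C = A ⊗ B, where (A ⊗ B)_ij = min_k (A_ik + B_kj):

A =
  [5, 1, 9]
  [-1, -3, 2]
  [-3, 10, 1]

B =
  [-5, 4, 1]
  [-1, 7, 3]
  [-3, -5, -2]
A ⊗ B =
  [0, 4, 4]
  [-6, -3, 0]
  [-8, -4, -2]

Apply the min-plus product entry-by-entry:
  C[0][0] = min over k of (A[0][0] + B[0][0] = 5 + -5 = 0, A[0][1] + B[1][0] = 1 + -1 = 0, A[0][2] + B[2][0] = 9 + -3 = 6) = 0 (attained at k = 0)
  C[0][1] = min over k of (A[0][0] + B[0][1] = 5 + 4 = 9, A[0][1] + B[1][1] = 1 + 7 = 8, A[0][2] + B[2][1] = 9 + -5 = 4) = 4 (attained at k = 2)
  C[0][2] = min over k of (A[0][0] + B[0][2] = 5 + 1 = 6, A[0][1] + B[1][2] = 1 + 3 = 4, A[0][2] + B[2][2] = 9 + -2 = 7) = 4 (attained at k = 1)
  C[1][0] = min over k of (A[1][0] + B[0][0] = -1 + -5 = -6, A[1][1] + B[1][0] = -3 + -1 = -4, A[1][2] + B[2][0] = 2 + -3 = -1) = -6 (attained at k = 0)
  C[1][1] = min over k of (A[1][0] + B[0][1] = -1 + 4 = 3, A[1][1] + B[1][1] = -3 + 7 = 4, A[1][2] + B[2][1] = 2 + -5 = -3) = -3 (attained at k = 2)
  C[1][2] = min over k of (A[1][0] + B[0][2] = -1 + 1 = 0, A[1][1] + B[1][2] = -3 + 3 = 0, A[1][2] + B[2][2] = 2 + -2 = 0) = 0 (attained at k = 0)
  C[2][0] = min over k of (A[2][0] + B[0][0] = -3 + -5 = -8, A[2][1] + B[1][0] = 10 + -1 = 9, A[2][2] + B[2][0] = 1 + -3 = -2) = -8 (attained at k = 0)
  C[2][1] = min over k of (A[2][0] + B[0][1] = -3 + 4 = 1, A[2][1] + B[1][1] = 10 + 7 = 17, A[2][2] + B[2][1] = 1 + -5 = -4) = -4 (attained at k = 2)
  C[2][2] = min over k of (A[2][0] + B[0][2] = -3 + 1 = -2, A[2][1] + B[1][2] = 10 + 3 = 13, A[2][2] + B[2][2] = 1 + -2 = -1) = -2 (attained at k = 0)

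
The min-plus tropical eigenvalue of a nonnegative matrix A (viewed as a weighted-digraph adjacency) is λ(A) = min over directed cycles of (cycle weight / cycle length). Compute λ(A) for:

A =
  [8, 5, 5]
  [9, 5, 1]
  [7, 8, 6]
λ(A) = 13/3

Enumerate directed cycles and compute their means (weight / length). Sample:
  cycle 0 → 0: weight = 8, length = 1, mean = 8/1 ≈ 8.000
  cycle 1 → 1: weight = 5, length = 1, mean = 5/1 ≈ 5.000
  cycle 2 → 2: weight = 6, length = 1, mean = 6/1 ≈ 6.000
  cycle 0 → 1 → 0: weight = 14, length = 2, mean = 14/2 ≈ 7.000
  cycle 0 → 2 → 0: weight = 12, length = 2, mean = 12/2 ≈ 6.000
  cycle 1 → 0 → 1: weight = 14, length = 2, mean = 14/2 ≈ 7.000
Minimum mean = 4.333, attained e.g. along the cycle 0 → 1 → 2 → 0 with weight 13 and length 3. So λ(A) = 13/3 = 13/3.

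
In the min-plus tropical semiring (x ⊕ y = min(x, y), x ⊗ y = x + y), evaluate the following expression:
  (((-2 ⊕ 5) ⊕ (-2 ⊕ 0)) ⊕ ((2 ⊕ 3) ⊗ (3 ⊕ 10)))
(((-2 ⊕ 5) ⊕ (-2 ⊕ 0)) ⊕ ((2 ⊕ 3) ⊗ (3 ⊕ 10))) = -2

Expand innermost to outermost. Recall ⊕ takes the minimum of its arguments and ⊗ takes their sum. Working out the expression (((-2 ⊕ 5) ⊕ (-2 ⊕ 0)) ⊕ ((2 ⊕ 3) ⊗ (3 ⊕ 10))) gives -2.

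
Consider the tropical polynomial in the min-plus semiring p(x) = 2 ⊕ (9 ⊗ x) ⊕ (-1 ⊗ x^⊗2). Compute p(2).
p(2) = 2

A tropical monomial a ⊗ x^⊗i evaluates to a + i · x. Evaluating each term at x = 2:
  Term 0 contributes 2 + 0 · 2 = 2
  Term 1 contributes 9 + 1 · 2 = 11
  Term 2 contributes -1 + 2 · 2 = 3
p(2) = ⊕ of these = min[2, 11, 3] = 2.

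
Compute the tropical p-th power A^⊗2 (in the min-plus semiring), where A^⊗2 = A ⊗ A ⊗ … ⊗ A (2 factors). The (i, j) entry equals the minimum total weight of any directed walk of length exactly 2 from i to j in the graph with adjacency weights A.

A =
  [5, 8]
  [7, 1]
A^⊗2 =
  [10, 9]
  [8, 2]

Each entry (A^⊗2)_ij equals the minimum over all length-2 walks i = v_0 → v_1 → … → v_2 = j of Σ_t A[v_t][v_{t+1}]. For example, for (i, j) = (0, 1) we minimise over 2 possible intermediate vertex sequences; the minimum is 9, attained along the walk 0 → 1 → 1.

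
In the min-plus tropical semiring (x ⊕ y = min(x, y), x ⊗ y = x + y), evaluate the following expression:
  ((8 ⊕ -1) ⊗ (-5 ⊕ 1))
((8 ⊕ -1) ⊗ (-5 ⊕ 1)) = -6

Expand innermost to outermost. Recall ⊕ takes the minimum of its arguments and ⊗ takes their sum. Working out the expression ((8 ⊕ -1) ⊗ (-5 ⊕ 1)) gives -6.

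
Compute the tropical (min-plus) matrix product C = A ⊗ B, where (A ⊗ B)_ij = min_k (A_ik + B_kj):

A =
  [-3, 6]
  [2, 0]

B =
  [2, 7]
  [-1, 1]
A ⊗ B =
  [-1, 4]
  [-1, 1]

Apply the min-plus product entry-by-entry:
  C[0][0] = min over k of (A[0][0] + B[0][0] = -3 + 2 = -1, A[0][1] + B[1][0] = 6 + -1 = 5) = -1 (attained at k = 0)
  C[0][1] = min over k of (A[0][0] + B[0][1] = -3 + 7 = 4, A[0][1] + B[1][1] = 6 + 1 = 7) = 4 (attained at k = 0)
  C[1][0] = min over k of (A[1][0] + B[0][0] = 2 + 2 = 4, A[1][1] + B[1][0] = 0 + -1 = -1) = -1 (attained at k = 1)
  C[1][1] = min over k of (A[1][0] + B[0][1] = 2 + 7 = 9, A[1][1] + B[1][1] = 0 + 1 = 1) = 1 (attained at k = 1)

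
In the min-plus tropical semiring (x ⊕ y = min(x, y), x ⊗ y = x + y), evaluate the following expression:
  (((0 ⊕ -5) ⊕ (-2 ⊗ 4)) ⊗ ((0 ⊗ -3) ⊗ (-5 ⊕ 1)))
(((0 ⊕ -5) ⊕ (-2 ⊗ 4)) ⊗ ((0 ⊗ -3) ⊗ (-5 ⊕ 1))) = -13

Expand innermost to outermost. Recall ⊕ takes the minimum of its arguments and ⊗ takes their sum. Working out the expression (((0 ⊕ -5) ⊕ (-2 ⊗ 4)) ⊗ ((0 ⊗ -3) ⊗ (-5 ⊕ 1))) gives -13.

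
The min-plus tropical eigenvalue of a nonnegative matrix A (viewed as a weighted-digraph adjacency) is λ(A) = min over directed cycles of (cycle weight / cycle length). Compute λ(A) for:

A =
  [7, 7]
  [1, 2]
λ(A) = 2

Enumerate directed cycles and compute their means (weight / length). Sample:
  cycle 0 → 0: weight = 7, length = 1, mean = 7/1 ≈ 7.000
  cycle 1 → 1: weight = 2, length = 1, mean = 2/1 ≈ 2.000
  cycle 0 → 1 → 0: weight = 8, length = 2, mean = 8/2 ≈ 4.000
  cycle 1 → 0 → 1: weight = 8, length = 2, mean = 8/2 ≈ 4.000
Minimum mean = 2.000, attained e.g. along the cycle 1 → 1 with weight 2 and length 1. So λ(A) = 2/1 = 2.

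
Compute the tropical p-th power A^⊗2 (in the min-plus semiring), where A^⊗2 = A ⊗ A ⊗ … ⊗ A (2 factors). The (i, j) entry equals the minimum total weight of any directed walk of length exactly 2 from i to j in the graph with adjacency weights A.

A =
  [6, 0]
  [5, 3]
A^⊗2 =
  [5, 3]
  [8, 5]

Each entry (A^⊗2)_ij equals the minimum over all length-2 walks i = v_0 → v_1 → … → v_2 = j of Σ_t A[v_t][v_{t+1}]. For example, for (i, j) = (0, 1) we minimise over 2 possible intermediate vertex sequences; the minimum is 3, attained along the walk 0 → 1 → 1.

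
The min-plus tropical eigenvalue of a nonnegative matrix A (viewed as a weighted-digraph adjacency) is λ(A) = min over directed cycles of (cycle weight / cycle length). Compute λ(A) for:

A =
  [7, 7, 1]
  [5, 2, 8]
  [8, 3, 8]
λ(A) = 2

Enumerate directed cycles and compute their means (weight / length). Sample:
  cycle 0 → 0: weight = 7, length = 1, mean = 7/1 ≈ 7.000
  cycle 1 → 1: weight = 2, length = 1, mean = 2/1 ≈ 2.000
  cycle 2 → 2: weight = 8, length = 1, mean = 8/1 ≈ 8.000
  cycle 0 → 1 → 0: weight = 12, length = 2, mean = 12/2 ≈ 6.000
  cycle 0 → 2 → 0: weight = 9, length = 2, mean = 9/2 ≈ 4.500
  cycle 1 → 0 → 1: weight = 12, length = 2, mean = 12/2 ≈ 6.000
Minimum mean = 2.000, attained e.g. along the cycle 1 → 1 with weight 2 and length 1. So λ(A) = 2/1 = 2.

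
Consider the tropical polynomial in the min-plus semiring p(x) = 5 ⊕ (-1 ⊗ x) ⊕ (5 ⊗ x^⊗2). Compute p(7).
p(7) = 5

A tropical monomial a ⊗ x^⊗i evaluates to a + i · x. Evaluating each term at x = 7:
  Term 0 contributes 5 + 0 · 7 = 5
  Term 1 contributes -1 + 1 · 7 = 6
  Term 2 contributes 5 + 2 · 7 = 19
p(7) = ⊕ of these = min[5, 6, 19] = 5.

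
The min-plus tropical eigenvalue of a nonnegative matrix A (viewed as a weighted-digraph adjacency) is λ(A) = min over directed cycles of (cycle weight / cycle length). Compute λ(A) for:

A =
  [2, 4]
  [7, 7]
λ(A) = 2

Enumerate directed cycles and compute their means (weight / length). Sample:
  cycle 0 → 0: weight = 2, length = 1, mean = 2/1 ≈ 2.000
  cycle 1 → 1: weight = 7, length = 1, mean = 7/1 ≈ 7.000
  cycle 0 → 1 → 0: weight = 11, length = 2, mean = 11/2 ≈ 5.500
  cycle 1 → 0 → 1: weight = 11, length = 2, mean = 11/2 ≈ 5.500
Minimum mean = 2.000, attained e.g. along the cycle 0 → 0 with weight 2 and length 1. So λ(A) = 2/1 = 2.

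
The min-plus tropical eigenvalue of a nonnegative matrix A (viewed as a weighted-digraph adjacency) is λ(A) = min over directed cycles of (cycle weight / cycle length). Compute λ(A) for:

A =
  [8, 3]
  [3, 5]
λ(A) = 3

Enumerate directed cycles and compute their means (weight / length). Sample:
  cycle 0 → 0: weight = 8, length = 1, mean = 8/1 ≈ 8.000
  cycle 1 → 1: weight = 5, length = 1, mean = 5/1 ≈ 5.000
  cycle 0 → 1 → 0: weight = 6, length = 2, mean = 6/2 ≈ 3.000
  cycle 1 → 0 → 1: weight = 6, length = 2, mean = 6/2 ≈ 3.000
Minimum mean = 3.000, attained e.g. along the cycle 0 → 1 → 0 with weight 6 and length 2. So λ(A) = 6/2 = 3.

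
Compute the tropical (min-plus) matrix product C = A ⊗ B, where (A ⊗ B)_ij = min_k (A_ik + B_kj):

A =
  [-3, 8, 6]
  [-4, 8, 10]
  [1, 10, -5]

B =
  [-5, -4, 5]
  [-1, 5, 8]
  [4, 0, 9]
A ⊗ B =
  [-8, -7, 2]
  [-9, -8, 1]
  [-4, -5, 4]

Apply the min-plus product entry-by-entry:
  C[0][0] = min over k of (A[0][0] + B[0][0] = -3 + -5 = -8, A[0][1] + B[1][0] = 8 + -1 = 7, A[0][2] + B[2][0] = 6 + 4 = 10) = -8 (attained at k = 0)
  C[0][1] = min over k of (A[0][0] + B[0][1] = -3 + -4 = -7, A[0][1] + B[1][1] = 8 + 5 = 13, A[0][2] + B[2][1] = 6 + 0 = 6) = -7 (attained at k = 0)
  C[0][2] = min over k of (A[0][0] + B[0][2] = -3 + 5 = 2, A[0][1] + B[1][2] = 8 + 8 = 16, A[0][2] + B[2][2] = 6 + 9 = 15) = 2 (attained at k = 0)
  C[1][0] = min over k of (A[1][0] + B[0][0] = -4 + -5 = -9, A[1][1] + B[1][0] = 8 + -1 = 7, A[1][2] + B[2][0] = 10 + 4 = 14) = -9 (attained at k = 0)
  C[1][1] = min over k of (A[1][0] + B[0][1] = -4 + -4 = -8, A[1][1] + B[1][1] = 8 + 5 = 13, A[1][2] + B[2][1] = 10 + 0 = 10) = -8 (attained at k = 0)
  C[1][2] = min over k of (A[1][0] + B[0][2] = -4 + 5 = 1, A[1][1] + B[1][2] = 8 + 8 = 16, A[1][2] + B[2][2] = 10 + 9 = 19) = 1 (attained at k = 0)
  C[2][0] = min over k of (A[2][0] + B[0][0] = 1 + -5 = -4, A[2][1] + B[1][0] = 10 + -1 = 9, A[2][2] + B[2][0] = -5 + 4 = -1) = -4 (attained at k = 0)
  C[2][1] = min over k of (A[2][0] + B[0][1] = 1 + -4 = -3, A[2][1] + B[1][1] = 10 + 5 = 15, A[2][2] + B[2][1] = -5 + 0 = -5) = -5 (attained at k = 2)
  C[2][2] = min over k of (A[2][0] + B[0][2] = 1 + 5 = 6, A[2][1] + B[1][2] = 10 + 8 = 18, A[2][2] + B[2][2] = -5 + 9 = 4) = 4 (attained at k = 2)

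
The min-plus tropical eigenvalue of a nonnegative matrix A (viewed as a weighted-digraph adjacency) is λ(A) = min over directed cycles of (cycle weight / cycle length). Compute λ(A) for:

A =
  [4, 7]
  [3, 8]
λ(A) = 4

Enumerate directed cycles and compute their means (weight / length). Sample:
  cycle 0 → 0: weight = 4, length = 1, mean = 4/1 ≈ 4.000
  cycle 1 → 1: weight = 8, length = 1, mean = 8/1 ≈ 8.000
  cycle 0 → 1 → 0: weight = 10, length = 2, mean = 10/2 ≈ 5.000
  cycle 1 → 0 → 1: weight = 10, length = 2, mean = 10/2 ≈ 5.000
Minimum mean = 4.000, attained e.g. along the cycle 0 → 0 with weight 4 and length 1. So λ(A) = 4/1 = 4.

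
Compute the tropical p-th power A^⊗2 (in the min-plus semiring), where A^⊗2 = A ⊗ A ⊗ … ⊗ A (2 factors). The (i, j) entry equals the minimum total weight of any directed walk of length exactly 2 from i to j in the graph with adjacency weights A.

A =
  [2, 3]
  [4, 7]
A^⊗2 =
  [4, 5]
  [6, 7]

Each entry (A^⊗2)_ij equals the minimum over all length-2 walks i = v_0 → v_1 → … → v_2 = j of Σ_t A[v_t][v_{t+1}]. For example, for (i, j) = (0, 1) we minimise over 2 possible intermediate vertex sequences; the minimum is 5, attained along the walk 0 → 0 → 1.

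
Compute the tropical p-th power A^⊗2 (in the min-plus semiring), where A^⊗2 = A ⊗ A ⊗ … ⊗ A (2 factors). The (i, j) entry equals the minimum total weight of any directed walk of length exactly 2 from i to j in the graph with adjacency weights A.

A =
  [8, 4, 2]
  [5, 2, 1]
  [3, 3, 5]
A^⊗2 =
  [5, 5, 5]
  [4, 4, 3]
  [8, 5, 4]

Each entry (A^⊗2)_ij equals the minimum over all length-2 walks i = v_0 → v_1 → … → v_2 = j of Σ_t A[v_t][v_{t+1}]. For example, for (i, j) = (0, 2) we minimise over 3 possible intermediate vertex sequences; the minimum is 5, attained along the walk 0 → 1 → 2.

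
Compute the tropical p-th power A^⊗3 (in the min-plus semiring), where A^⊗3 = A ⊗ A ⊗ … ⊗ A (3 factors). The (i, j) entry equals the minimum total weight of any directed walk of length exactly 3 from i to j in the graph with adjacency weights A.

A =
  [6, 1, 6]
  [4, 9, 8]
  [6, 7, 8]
A^⊗3 =
  [11, 6, 11]
  [9, 11, 13]
  [11, 12, 15]

Each entry (A^⊗3)_ij equals the minimum over all length-3 walks i = v_0 → v_1 → … → v_3 = j of Σ_t A[v_t][v_{t+1}]. For example, for (i, j) = (0, 2) we minimise over 9 possible intermediate vertex sequences; the minimum is 11, attained along the walk 0 → 1 → 0 → 2.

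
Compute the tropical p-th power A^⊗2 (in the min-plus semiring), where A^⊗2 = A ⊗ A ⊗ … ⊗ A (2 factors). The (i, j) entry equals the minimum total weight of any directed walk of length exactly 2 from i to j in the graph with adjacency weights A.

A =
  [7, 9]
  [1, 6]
A^⊗2 =
  [10, 15]
  [7, 10]

Each entry (A^⊗2)_ij equals the minimum over all length-2 walks i = v_0 → v_1 → … → v_2 = j of Σ_t A[v_t][v_{t+1}]. For example, for (i, j) = (0, 1) we minimise over 2 possible intermediate vertex sequences; the minimum is 15, attained along the walk 0 → 1 → 1.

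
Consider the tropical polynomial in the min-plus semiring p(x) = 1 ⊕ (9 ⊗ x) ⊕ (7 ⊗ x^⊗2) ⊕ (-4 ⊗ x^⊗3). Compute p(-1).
p(-1) = -7

A tropical monomial a ⊗ x^⊗i evaluates to a + i · x. Evaluating each term at x = -1:
  Term 0 contributes 1 + 0 · -1 = 1
  Term 1 contributes 9 + 1 · -1 = 8
  Term 2 contributes 7 + 2 · -1 = 5
  Term 3 contributes -4 + 3 · -1 = -7
p(-1) = ⊕ of these = min[1, 8, 5, -7] = -7.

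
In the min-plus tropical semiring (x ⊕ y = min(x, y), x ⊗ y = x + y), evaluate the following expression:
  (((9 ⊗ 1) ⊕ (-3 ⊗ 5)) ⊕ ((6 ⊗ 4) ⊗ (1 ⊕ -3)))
(((9 ⊗ 1) ⊕ (-3 ⊗ 5)) ⊕ ((6 ⊗ 4) ⊗ (1 ⊕ -3))) = 2

Expand innermost to outermost. Recall ⊕ takes the minimum of its arguments and ⊗ takes their sum. Working out the expression (((9 ⊗ 1) ⊕ (-3 ⊗ 5)) ⊕ ((6 ⊗ 4) ⊗ (1 ⊕ -3))) gives 2.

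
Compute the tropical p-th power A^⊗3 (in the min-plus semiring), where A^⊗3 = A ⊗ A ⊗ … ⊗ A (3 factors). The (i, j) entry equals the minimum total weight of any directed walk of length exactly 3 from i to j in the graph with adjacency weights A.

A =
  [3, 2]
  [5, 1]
A^⊗3 =
  [8, 4]
  [7, 3]

Each entry (A^⊗3)_ij equals the minimum over all length-3 walks i = v_0 → v_1 → … → v_3 = j of Σ_t A[v_t][v_{t+1}]. For example, for (i, j) = (0, 1) we minimise over 4 possible intermediate vertex sequences; the minimum is 4, attained along the walk 0 → 1 → 1 → 1.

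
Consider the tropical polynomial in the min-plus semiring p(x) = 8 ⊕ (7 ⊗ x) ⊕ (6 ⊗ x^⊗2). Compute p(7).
p(7) = 8

A tropical monomial a ⊗ x^⊗i evaluates to a + i · x. Evaluating each term at x = 7:
  Term 0 contributes 8 + 0 · 7 = 8
  Term 1 contributes 7 + 1 · 7 = 14
  Term 2 contributes 6 + 2 · 7 = 20
p(7) = ⊕ of these = min[8, 14, 20] = 8.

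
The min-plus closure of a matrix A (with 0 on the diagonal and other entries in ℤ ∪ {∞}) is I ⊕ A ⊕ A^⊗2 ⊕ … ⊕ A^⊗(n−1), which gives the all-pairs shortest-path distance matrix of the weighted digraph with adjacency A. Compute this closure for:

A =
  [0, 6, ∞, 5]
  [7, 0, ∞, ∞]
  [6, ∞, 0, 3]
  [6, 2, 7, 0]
Closure =
  [0, 6, 12, 5]
  [7, 0, 19, 12]
  [6, 5, 0, 3]
  [6, 2, 7, 0]

This is the Floyd-Warshall all-pairs shortest-path computation. For each intermediate vertex k = 0, 1, …, 3, update dist[i][j] ← min(dist[i][j], dist[i][k] + dist[k][j]). The final matrix gives, for each (i, j), the minimum total weight of any directed path from i to j (possibly empty when i = j).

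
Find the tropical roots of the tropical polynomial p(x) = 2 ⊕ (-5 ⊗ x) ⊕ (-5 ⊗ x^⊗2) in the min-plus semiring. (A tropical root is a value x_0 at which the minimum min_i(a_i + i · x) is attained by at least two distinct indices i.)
Roots: {0, 7}

Each tropical root is a break point of the lower envelope of the lines y = a_i + i · x (there are 3 lines, with slopes 0, 1, ..., 2). Only the lines that attain the minimum somewhere contribute to roots; other lines are dominated. Here the surviving (envelope) indices are i = 2, i = 1, i = 0.
Intersections between consecutive envelope lines give the roots: for adjacent envelope indices i < j the intersection is x = (a_i − a_j) / (j − i). Reading off the sorted break points: {0, 7}.
Verification: at each break x_0, at least two indices attain the minimum of min_i(a_i + i · x_0).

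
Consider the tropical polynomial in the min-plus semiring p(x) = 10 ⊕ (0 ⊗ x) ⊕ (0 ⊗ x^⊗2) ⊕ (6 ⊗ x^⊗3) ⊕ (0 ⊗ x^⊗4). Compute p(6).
p(6) = 6

A tropical monomial a ⊗ x^⊗i evaluates to a + i · x. Evaluating each term at x = 6:
  Term 0 contributes 10 + 0 · 6 = 10
  Term 1 contributes 0 + 1 · 6 = 6
  Term 2 contributes 0 + 2 · 6 = 12
  Term 3 contributes 6 + 3 · 6 = 24
  Term 4 contributes 0 + 4 · 6 = 24
p(6) = ⊕ of these = min[10, 6, 12, 24, 24] = 6.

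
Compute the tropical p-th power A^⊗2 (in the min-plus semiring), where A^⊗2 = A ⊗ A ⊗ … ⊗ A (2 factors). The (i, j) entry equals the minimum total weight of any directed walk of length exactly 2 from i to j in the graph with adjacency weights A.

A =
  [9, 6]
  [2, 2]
A^⊗2 =
  [8, 8]
  [4, 4]

Each entry (A^⊗2)_ij equals the minimum over all length-2 walks i = v_0 → v_1 → … → v_2 = j of Σ_t A[v_t][v_{t+1}]. For example, for (i, j) = (0, 1) we minimise over 2 possible intermediate vertex sequences; the minimum is 8, attained along the walk 0 → 1 → 1.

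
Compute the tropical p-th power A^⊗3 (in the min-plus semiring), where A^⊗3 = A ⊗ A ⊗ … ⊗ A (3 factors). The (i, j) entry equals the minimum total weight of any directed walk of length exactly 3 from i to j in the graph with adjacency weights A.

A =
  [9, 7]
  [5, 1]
A^⊗3 =
  [13, 9]
  [7, 3]

Each entry (A^⊗3)_ij equals the minimum over all length-3 walks i = v_0 → v_1 → … → v_3 = j of Σ_t A[v_t][v_{t+1}]. For example, for (i, j) = (0, 1) we minimise over 4 possible intermediate vertex sequences; the minimum is 9, attained along the walk 0 → 1 → 1 → 1.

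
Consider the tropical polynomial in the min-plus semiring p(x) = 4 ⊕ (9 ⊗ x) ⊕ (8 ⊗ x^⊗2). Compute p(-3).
p(-3) = 2

A tropical monomial a ⊗ x^⊗i evaluates to a + i · x. Evaluating each term at x = -3:
  Term 0 contributes 4 + 0 · -3 = 4
  Term 1 contributes 9 + 1 · -3 = 6
  Term 2 contributes 8 + 2 · -3 = 2
p(-3) = ⊕ of these = min[4, 6, 2] = 2.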